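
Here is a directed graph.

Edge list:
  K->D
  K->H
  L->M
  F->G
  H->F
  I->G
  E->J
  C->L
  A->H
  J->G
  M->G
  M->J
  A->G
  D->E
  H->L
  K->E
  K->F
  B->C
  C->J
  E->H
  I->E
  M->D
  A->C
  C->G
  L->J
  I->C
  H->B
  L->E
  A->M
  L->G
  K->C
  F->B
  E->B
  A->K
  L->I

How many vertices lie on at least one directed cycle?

A vertex is on a directed cycle iff it belongs to a strongly connected component of size ≥ 2 (or has a self-loop).
The vertices on cycles are {B, C, D, E, F, H, I, L, M} — 9 in total.

9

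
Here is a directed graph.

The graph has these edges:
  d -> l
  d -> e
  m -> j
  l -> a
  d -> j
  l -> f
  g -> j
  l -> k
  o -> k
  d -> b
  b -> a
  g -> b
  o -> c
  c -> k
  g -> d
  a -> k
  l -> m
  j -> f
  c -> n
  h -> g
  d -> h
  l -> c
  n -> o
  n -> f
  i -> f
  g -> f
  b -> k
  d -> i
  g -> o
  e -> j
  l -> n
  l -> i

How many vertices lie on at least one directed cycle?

A vertex is on a directed cycle iff it belongs to a strongly connected component of size ≥ 2 (or has a self-loop).
The vertices on cycles are {c, d, g, h, n, o} — 6 in total.

6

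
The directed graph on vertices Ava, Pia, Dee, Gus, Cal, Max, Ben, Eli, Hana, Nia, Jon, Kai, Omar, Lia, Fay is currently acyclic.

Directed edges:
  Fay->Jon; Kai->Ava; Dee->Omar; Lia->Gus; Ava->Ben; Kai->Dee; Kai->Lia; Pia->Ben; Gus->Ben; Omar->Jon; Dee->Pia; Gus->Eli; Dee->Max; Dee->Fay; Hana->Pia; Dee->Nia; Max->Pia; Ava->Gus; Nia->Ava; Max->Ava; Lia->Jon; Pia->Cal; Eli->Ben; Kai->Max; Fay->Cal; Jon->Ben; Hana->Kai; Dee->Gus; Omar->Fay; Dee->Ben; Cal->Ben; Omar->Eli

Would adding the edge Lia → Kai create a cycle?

Yes

Adding Lia→Kai creates a cycle iff Kai can already reach Lia.
Path from Kai: Kai → Lia.
So Kai → … → Lia → Kai is a cycle.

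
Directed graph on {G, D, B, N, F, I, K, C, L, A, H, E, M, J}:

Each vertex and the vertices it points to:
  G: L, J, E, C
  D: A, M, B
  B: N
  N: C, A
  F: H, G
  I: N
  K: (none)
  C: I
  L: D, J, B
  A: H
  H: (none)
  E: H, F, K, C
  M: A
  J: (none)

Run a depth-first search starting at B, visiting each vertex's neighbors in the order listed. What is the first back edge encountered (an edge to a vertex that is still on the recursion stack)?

I->N

DFS from B (visiting each vertex's neighbors in the order listed); mark gray on enter, black on exit:
B gray
  N gray
    C gray
      I gray
        I→N: N is gray → back edge
First back edge: I → N.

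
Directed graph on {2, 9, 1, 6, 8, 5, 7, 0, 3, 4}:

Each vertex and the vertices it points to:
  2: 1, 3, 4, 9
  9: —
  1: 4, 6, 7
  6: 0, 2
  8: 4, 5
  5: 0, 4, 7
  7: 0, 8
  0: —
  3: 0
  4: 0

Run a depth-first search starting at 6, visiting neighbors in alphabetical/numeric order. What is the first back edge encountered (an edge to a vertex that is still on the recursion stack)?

1→6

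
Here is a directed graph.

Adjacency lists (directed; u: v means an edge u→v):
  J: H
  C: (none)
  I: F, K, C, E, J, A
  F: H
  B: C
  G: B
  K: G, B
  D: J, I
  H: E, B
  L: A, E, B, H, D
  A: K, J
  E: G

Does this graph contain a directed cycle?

No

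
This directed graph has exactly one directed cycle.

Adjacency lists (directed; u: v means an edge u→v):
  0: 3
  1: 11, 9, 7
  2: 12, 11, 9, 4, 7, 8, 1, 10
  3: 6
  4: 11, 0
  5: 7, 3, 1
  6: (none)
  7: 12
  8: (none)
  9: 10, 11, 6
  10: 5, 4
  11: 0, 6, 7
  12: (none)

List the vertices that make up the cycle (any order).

DFS with gray/black marking from 10:
10 gray
  5 gray
    7 gray
      12 gray
      12 black
    7 black
    3 gray
      6 gray
      6 black
    3 black
    1 gray
      11 gray
        0 gray
          0→3: 3 black — skip
        0 black
        11→6: 6 black — skip
        11→7: 7 black — skip
      11 black
      9 gray
        9→10: 10 is gray → back edge
Back edge closes the cycle 10 → 5 → 1 → 9 → 10; its vertices are {1, 5, 9, 10}.

1, 5, 9, 10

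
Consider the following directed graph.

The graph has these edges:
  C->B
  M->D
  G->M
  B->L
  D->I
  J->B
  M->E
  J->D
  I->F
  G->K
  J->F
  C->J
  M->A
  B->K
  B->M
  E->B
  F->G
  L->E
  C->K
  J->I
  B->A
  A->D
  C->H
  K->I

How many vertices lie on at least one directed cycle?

10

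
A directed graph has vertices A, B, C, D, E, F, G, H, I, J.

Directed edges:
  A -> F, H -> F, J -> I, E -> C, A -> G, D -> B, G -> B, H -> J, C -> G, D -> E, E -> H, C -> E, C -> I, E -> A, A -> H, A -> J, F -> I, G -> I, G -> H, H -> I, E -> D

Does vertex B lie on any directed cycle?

B lies on a cycle iff there is a path from B back to itself.
Exploring from B, it never reaches itself; equivalently, its strongly connected component is a singleton.

No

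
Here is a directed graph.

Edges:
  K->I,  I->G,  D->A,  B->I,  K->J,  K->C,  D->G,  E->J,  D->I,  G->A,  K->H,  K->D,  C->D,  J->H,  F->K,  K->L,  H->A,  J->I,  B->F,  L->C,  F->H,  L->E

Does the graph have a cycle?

No

DFS with white/gray/black marking, starting from L:
L gray
  E gray
    J gray
      I gray
        G gray
          A gray
          A black
        G black
      I black
      H gray
        H→A: A black — skip
      H black
    J black
  E black
  C gray
    D gray
      D→I: I black — skip
      D→A: A black — skip
      D→G: G black — skip
    D black
  C black
L black
F gray
  K gray
    K→J: J black — skip
    K→I: I black — skip
    K→C: C black — skip
    K→H: H black — skip
    K→L: L black — skip
    K→D: D black — skip
  K black
  F→H: H black — skip
F black
B gray
  B→I: I black — skip
  B→F: F black — skip
B black
Every edge goes to a white or black vertex — no back edge, so the graph is acyclic.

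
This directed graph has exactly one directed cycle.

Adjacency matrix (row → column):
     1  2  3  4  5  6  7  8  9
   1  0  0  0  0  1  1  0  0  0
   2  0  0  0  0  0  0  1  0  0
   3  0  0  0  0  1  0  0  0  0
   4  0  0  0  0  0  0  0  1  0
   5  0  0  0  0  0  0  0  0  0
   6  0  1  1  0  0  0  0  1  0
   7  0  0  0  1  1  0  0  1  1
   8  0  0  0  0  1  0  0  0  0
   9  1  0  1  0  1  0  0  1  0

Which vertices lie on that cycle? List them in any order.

1, 2, 6, 7, 9

DFS with gray/black marking from 6:
6 gray
  8 gray
    5 gray
    5 black
  8 black
  3 gray
    3→5: 5 black — skip
  3 black
  2 gray
    7 gray
      7→8: 8 black — skip
      9 gray
        9→3: 3 black — skip
        9→5: 5 black — skip
        9→8: 8 black — skip
        1 gray
          1→6: 6 is gray → back edge
Back edge closes the cycle 6 → 2 → 7 → 9 → 1 → 6; its vertices are {1, 2, 6, 7, 9}.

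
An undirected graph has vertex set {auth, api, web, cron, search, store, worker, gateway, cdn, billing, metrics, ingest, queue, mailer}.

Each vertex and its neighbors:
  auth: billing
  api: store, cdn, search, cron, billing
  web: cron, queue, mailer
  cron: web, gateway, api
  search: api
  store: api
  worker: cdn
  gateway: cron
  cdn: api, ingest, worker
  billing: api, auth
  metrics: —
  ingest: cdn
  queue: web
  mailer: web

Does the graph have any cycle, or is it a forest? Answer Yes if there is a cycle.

No

DFS, tracking each vertex's parent; an edge to a visited non-parent vertex closes a cycle.
Start from worker:
visit worker (parent –)
  visit cdn (parent worker)
    visit api (parent cdn)
      visit store (parent api)
        store–api: parent, skip
      api–cdn: parent, skip
      visit search (parent api)
        search–api: parent, skip
      visit cron (parent api)
        visit web (parent cron)
          web–cron: parent, skip
          visit queue (parent web)
            queue–web: parent, skip
          visit mailer (parent web)
            mailer–web: parent, skip
        visit gateway (parent cron)
          gateway–cron: parent, skip
        cron–api: parent, skip
      visit billing (parent api)
        billing–api: parent, skip
        visit auth (parent billing)
          auth–billing: parent, skip
    visit ingest (parent cdn)
      ingest–cdn: parent, skip
    cdn–worker: parent, skip
visit metrics (parent –)
No non-parent visited neighbor found — the graph is a forest.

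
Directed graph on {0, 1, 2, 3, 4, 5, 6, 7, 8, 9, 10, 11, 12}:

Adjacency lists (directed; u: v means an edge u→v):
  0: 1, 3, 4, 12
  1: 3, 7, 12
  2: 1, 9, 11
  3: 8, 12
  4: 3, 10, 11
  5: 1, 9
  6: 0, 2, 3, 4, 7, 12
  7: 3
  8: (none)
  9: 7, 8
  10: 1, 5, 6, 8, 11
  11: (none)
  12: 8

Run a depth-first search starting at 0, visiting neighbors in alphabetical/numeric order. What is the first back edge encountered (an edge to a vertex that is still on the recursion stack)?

6->0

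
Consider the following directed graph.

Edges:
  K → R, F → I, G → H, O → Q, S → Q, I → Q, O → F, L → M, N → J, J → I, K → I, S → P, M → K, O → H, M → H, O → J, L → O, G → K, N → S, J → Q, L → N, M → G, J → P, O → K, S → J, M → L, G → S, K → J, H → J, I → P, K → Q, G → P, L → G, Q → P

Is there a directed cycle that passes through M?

Yes

M is on a cycle iff M can reach itself via ≥1 edge.
M → L → M — yes.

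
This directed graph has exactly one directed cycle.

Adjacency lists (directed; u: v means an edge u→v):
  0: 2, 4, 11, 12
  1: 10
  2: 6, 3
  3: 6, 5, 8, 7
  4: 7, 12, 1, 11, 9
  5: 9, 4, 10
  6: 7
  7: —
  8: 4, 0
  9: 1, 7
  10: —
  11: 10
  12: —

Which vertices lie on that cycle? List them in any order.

0, 2, 3, 8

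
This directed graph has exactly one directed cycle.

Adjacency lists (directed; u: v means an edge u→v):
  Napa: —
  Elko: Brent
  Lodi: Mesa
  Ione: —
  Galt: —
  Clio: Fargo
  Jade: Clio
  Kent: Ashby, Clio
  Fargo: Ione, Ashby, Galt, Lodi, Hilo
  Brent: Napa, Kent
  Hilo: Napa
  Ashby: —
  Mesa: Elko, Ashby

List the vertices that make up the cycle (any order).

Clio, Elko, Kent, Lodi, Mesa, Brent, Fargo

DFS with gray/black marking from Clio:
Clio gray
  Fargo gray
    Ione gray
    Ione black
    Ashby gray
    Ashby black
    Galt gray
    Galt black
    Lodi gray
      Mesa gray
        Elko gray
          Brent gray
            Napa gray
            Napa black
            Kent gray
              Kent→Ashby: Ashby black — skip
              Kent→Clio: Clio is gray → back edge
Back edge closes the cycle Clio → Fargo → Lodi → Mesa → Elko → Brent → Kent → Clio; its vertices are {Clio, Elko, Kent, Lodi, Mesa, Brent, Fargo}.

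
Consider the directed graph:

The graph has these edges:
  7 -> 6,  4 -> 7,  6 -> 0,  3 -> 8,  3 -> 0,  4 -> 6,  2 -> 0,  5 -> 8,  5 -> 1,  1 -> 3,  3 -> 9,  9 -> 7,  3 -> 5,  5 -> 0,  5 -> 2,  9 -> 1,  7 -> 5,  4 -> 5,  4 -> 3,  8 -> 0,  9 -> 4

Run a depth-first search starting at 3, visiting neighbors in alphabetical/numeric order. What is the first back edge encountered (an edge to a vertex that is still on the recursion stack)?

1→3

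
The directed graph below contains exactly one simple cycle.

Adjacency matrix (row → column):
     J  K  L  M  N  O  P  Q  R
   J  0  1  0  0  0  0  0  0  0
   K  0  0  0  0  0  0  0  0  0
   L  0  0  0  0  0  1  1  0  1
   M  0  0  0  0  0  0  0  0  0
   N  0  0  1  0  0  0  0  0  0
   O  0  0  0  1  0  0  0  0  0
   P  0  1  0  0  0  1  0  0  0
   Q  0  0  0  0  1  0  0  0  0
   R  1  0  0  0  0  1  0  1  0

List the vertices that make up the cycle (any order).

DFS with gray/black marking from R:
R gray
  Q gray
    N gray
      L gray
        P gray
          O gray
            M gray
            M black
          O black
          K gray
          K black
        P black
        L→O: O black — skip
        L→R: R is gray → back edge
Back edge closes the cycle R → Q → N → L → R; its vertices are {L, N, Q, R}.

L, N, Q, R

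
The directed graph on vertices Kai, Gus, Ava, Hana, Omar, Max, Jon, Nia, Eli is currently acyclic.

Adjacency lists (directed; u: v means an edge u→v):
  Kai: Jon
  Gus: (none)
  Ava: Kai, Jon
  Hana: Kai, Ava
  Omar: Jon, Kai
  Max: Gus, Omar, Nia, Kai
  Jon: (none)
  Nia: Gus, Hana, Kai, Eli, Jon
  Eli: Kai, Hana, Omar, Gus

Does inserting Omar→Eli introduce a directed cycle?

Adding Omar→Eli creates a cycle iff Eli can already reach Omar.
Path from Eli: Eli → Omar.
So Eli → … → Omar → Eli is a cycle.

Yes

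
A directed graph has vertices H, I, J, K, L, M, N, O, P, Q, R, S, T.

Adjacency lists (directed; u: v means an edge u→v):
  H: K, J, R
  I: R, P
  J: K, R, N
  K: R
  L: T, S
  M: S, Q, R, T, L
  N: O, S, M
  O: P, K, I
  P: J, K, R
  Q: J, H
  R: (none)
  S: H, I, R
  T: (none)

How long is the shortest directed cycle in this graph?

For each vertex v, BFS finds the shortest path from v back to v.
The shortest such closed walk is N → M → Q → J → N, length 4.

4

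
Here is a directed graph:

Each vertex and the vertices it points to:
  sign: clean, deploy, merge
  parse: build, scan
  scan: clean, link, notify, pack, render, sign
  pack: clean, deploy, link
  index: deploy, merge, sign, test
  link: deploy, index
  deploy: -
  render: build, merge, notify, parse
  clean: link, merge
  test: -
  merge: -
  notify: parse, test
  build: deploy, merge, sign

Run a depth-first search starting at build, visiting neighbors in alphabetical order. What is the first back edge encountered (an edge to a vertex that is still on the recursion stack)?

index->sign

DFS from build (visiting neighbors in alphabetical order); mark gray on enter, black on exit:
build gray
  deploy gray
  deploy black
  merge gray
  merge black
  sign gray
    clean gray
      link gray
        link→deploy: deploy black — skip
        index gray
          index→deploy: deploy black — skip
          index→merge: merge black — skip
          index→sign: sign is gray → back edge
First back edge: index → sign.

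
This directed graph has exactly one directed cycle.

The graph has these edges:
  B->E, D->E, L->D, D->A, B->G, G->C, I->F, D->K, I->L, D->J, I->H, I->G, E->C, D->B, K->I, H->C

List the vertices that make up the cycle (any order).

D, I, K, L

DFS with gray/black marking from D:
D gray
  E gray
    C gray
    C black
  E black
  B gray
    G gray
      G→C: C black — skip
    G black
    B→E: E black — skip
  B black
  K gray
    I gray
      L gray
        L→D: D is gray → back edge
Back edge closes the cycle D → K → I → L → D; its vertices are {D, I, K, L}.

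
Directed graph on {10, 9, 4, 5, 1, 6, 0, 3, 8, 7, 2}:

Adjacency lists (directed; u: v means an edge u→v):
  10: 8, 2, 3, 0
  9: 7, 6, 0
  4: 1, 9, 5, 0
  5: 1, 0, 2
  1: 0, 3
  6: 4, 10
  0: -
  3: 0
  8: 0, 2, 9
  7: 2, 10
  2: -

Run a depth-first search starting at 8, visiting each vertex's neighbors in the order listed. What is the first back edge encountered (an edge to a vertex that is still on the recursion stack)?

10->8

DFS from 8 (visiting each vertex's neighbors in the order listed); mark gray on enter, black on exit:
8 gray
  0 gray
  0 black
  2 gray
  2 black
  9 gray
    7 gray
      7→2: 2 black — skip
      10 gray
        10→8: 8 is gray → back edge
First back edge: 10 → 8.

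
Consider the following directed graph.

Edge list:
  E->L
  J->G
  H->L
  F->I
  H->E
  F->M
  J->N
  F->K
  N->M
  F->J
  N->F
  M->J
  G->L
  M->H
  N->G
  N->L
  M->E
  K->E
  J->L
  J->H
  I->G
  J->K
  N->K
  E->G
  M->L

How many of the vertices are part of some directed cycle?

4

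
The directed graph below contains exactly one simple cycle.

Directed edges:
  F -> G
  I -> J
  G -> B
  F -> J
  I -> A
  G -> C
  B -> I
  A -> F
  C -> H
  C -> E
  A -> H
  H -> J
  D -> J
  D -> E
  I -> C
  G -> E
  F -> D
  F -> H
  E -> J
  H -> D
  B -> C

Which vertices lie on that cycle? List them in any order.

A, B, F, G, I

DFS with gray/black marking from F:
F gray
  G gray
    E gray
      J gray
      J black
    E black
    C gray
      H gray
        H→J: J black — skip
        D gray
          D→J: J black — skip
          D→E: E black — skip
        D black
      H black
      C→E: E black — skip
    C black
    B gray
      B→C: C black — skip
      I gray
        I→J: J black — skip
        I→C: C black — skip
        A gray
          A→F: F is gray → back edge
Back edge closes the cycle F → G → B → I → A → F; its vertices are {A, B, F, G, I}.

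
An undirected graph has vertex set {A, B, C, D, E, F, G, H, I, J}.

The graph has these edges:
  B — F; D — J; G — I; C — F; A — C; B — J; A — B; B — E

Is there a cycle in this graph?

DFS, tracking each vertex's parent; an edge to a visited non-parent vertex closes a cycle.
Start from H:
visit H (parent –)
visit A (parent –)
  visit B (parent A)
    visit J (parent B)
      visit D (parent J)
        D–J: parent, skip
      J–B: parent, skip
    B–A: parent, skip
    visit F (parent B)
      F–B: parent, skip
      visit C (parent F)
        C–F: parent, skip
        C–A: A visited and ≠ parent → cycle
Cycle: A – B – F – C – A.

Yes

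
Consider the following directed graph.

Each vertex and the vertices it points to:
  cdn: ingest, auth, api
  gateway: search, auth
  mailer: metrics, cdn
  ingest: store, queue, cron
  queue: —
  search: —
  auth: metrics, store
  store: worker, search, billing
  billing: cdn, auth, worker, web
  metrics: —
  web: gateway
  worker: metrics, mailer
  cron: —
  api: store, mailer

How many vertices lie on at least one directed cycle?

A vertex is on a directed cycle iff it belongs to a strongly connected component of size ≥ 2 (or has a self-loop).
The vertices on cycles are {api, cdn, web, auth, store, ingest, mailer, worker, billing, gateway} — 10 in total.

10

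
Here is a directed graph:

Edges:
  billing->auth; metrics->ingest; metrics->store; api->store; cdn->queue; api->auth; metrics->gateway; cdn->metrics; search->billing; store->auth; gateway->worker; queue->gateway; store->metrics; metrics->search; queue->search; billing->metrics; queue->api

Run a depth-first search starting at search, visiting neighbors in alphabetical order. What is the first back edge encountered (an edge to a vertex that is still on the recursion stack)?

metrics→search

DFS from search (visiting neighbors in alphabetical order); mark gray on enter, black on exit:
search gray
  billing gray
    auth gray
    auth black
    metrics gray
      gateway gray
        worker gray
        worker black
      gateway black
      ingest gray
      ingest black
      metrics→search: search is gray → back edge
First back edge: metrics → search.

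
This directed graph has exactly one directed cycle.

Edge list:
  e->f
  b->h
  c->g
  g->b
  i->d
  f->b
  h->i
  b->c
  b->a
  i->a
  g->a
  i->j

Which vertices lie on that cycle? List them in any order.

b, c, g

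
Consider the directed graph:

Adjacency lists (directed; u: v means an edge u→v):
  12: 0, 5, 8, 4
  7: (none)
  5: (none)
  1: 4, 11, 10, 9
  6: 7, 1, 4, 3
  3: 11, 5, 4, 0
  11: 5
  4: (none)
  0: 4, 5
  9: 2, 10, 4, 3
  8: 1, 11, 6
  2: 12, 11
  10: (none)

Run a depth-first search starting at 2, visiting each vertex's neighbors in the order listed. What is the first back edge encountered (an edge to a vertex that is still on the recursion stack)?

9->2

DFS from 2 (visiting each vertex's neighbors in the order listed); mark gray on enter, black on exit:
2 gray
  12 gray
    0 gray
      4 gray
      4 black
      5 gray
      5 black
    0 black
    12→5: 5 black — skip
    8 gray
      1 gray
        1→4: 4 black — skip
        11 gray
          11→5: 5 black — skip
        11 black
        10 gray
        10 black
        9 gray
          9→2: 2 is gray → back edge
First back edge: 9 → 2.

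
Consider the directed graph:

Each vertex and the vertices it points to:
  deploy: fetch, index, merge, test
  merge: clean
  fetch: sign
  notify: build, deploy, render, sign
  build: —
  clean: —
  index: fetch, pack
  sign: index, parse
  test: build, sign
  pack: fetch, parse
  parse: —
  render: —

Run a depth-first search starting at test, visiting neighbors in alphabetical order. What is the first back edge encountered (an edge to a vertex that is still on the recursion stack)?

fetch->sign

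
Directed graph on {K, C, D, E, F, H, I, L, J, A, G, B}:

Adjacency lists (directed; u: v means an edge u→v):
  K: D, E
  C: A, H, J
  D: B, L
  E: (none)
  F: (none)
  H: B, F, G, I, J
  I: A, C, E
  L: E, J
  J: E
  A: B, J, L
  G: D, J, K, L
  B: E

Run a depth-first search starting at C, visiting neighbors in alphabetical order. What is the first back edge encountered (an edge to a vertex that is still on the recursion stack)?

I->C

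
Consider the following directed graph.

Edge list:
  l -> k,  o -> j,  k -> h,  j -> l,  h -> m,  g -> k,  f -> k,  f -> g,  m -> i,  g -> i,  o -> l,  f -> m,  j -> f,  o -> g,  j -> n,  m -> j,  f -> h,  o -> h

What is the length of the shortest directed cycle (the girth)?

3

For each vertex v, BFS finds the shortest path from v back to v.
The shortest such closed walk is j → f → m → j, length 3.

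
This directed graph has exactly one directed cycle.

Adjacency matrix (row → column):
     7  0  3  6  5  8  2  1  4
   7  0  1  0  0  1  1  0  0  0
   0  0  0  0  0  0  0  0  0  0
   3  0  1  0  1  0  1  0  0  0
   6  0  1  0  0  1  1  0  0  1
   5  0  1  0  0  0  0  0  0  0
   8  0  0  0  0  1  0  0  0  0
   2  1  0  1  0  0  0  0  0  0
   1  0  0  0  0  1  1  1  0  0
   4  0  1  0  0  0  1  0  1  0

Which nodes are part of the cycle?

1, 2, 3, 4, 6

DFS with gray/black marking from 4:
4 gray
  0 gray
  0 black
  1 gray
    2 gray
      3 gray
        3→0: 0 black — skip
        8 gray
          5 gray
            5→0: 0 black — skip
          5 black
        8 black
        6 gray
          6→8: 8 black — skip
          6→0: 0 black — skip
          6→4: 4 is gray → back edge
Back edge closes the cycle 4 → 1 → 2 → 3 → 6 → 4; its vertices are {1, 2, 3, 4, 6}.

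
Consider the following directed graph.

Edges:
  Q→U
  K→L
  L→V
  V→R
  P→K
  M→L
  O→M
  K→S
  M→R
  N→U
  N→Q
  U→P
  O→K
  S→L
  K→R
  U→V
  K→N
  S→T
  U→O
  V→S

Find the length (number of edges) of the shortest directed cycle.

3

For each vertex v, BFS finds the shortest path from v back to v.
The shortest such closed walk is S → L → V → S, length 3.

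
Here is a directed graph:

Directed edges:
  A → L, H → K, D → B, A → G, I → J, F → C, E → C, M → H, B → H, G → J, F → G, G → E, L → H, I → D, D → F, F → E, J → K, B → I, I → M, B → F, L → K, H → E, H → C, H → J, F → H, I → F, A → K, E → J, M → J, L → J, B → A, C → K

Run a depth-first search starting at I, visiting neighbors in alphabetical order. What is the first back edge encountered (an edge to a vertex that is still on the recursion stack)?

B→I

DFS from I (visiting neighbors in alphabetical order); mark gray on enter, black on exit:
I gray
  D gray
    B gray
      A gray
        G gray
          E gray
            C gray
              K gray
              K black
            C black
            J gray
              J→K: K black — skip
            J black
          E black
          G→J: J black — skip
        G black
        A→K: K black — skip
        L gray
          H gray
            H→C: C black — skip
            H→E: E black — skip
            H→J: J black — skip
            H→K: K black — skip
          H black
          L→J: J black — skip
          L→K: K black — skip
        L black
      A black
      F gray
        F→C: C black — skip
        F→E: E black — skip
        F→G: G black — skip
        F→H: H black — skip
      F black
      B→H: H black — skip
      B→I: I is gray → back edge
First back edge: B → I.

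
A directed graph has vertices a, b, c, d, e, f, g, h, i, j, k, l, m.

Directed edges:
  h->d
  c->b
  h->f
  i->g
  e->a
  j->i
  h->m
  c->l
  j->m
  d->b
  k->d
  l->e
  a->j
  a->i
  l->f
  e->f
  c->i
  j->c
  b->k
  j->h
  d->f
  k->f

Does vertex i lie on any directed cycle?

i lies on a cycle iff there is a path from i back to itself.
Exploring from i, it never reaches itself; equivalently, its strongly connected component is a singleton.

No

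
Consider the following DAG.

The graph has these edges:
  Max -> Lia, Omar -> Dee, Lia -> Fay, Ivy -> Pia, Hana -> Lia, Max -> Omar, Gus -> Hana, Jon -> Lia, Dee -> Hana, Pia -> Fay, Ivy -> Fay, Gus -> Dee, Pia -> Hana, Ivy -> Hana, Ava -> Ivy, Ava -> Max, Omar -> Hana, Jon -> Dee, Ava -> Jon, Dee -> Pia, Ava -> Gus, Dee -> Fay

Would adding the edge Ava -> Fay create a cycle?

Adding Ava→Fay creates a cycle iff Fay can already reach Ava.
Explore from Fay: no path reaches Ava. The graph stays acyclic.

No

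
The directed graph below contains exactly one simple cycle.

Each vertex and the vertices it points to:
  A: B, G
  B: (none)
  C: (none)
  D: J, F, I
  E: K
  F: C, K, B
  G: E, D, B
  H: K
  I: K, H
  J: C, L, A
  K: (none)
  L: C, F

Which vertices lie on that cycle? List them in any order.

A, D, G, J

DFS with gray/black marking from J:
J gray
  C gray
  C black
  L gray
    L→C: C black — skip
    F gray
      F→C: C black — skip
      K gray
      K black
      B gray
      B black
    F black
  L black
  A gray
    A→B: B black — skip
    G gray
      E gray
        E→K: K black — skip
      E black
      D gray
        D→J: J is gray → back edge
Back edge closes the cycle J → A → G → D → J; its vertices are {A, D, G, J}.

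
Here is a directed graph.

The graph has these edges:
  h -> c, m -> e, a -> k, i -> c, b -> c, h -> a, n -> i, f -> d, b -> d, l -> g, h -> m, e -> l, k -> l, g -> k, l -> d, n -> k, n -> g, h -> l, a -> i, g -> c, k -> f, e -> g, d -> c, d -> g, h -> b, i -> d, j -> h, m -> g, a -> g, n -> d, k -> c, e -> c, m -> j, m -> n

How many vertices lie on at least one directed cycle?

A vertex is on a directed cycle iff it belongs to a strongly connected component of size ≥ 2 (or has a self-loop).
The vertices on cycles are {d, f, g, h, j, k, l, m} — 8 in total.

8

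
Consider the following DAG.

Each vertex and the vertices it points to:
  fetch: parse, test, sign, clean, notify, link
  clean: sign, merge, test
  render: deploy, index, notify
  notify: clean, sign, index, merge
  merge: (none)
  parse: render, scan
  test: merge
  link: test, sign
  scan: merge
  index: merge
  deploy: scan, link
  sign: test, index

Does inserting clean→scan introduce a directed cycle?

No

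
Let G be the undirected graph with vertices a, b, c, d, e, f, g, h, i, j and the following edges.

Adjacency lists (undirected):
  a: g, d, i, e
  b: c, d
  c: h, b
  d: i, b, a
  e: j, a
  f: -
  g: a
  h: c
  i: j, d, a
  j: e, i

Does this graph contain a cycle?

Yes

DFS, tracking each vertex's parent; an edge to a visited non-parent vertex closes a cycle.
Start from f:
visit f (parent –)
visit a (parent –)
  visit g (parent a)
    g–a: parent, skip
  visit d (parent a)
    visit i (parent d)
      visit j (parent i)
        visit e (parent j)
          e–j: parent, skip
          e–a: a visited and ≠ parent → cycle
Cycle: a – d – i – j – e – a.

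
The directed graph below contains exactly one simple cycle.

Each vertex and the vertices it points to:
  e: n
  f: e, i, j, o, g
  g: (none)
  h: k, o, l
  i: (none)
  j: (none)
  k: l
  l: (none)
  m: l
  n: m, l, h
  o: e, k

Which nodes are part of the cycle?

e, h, n, o

DFS with gray/black marking from e:
e gray
  n gray
    m gray
      l gray
      l black
    m black
    n→l: l black — skip
    h gray
      k gray
        k→l: l black — skip
      k black
      o gray
        o→e: e is gray → back edge
Back edge closes the cycle e → n → h → o → e; its vertices are {e, h, n, o}.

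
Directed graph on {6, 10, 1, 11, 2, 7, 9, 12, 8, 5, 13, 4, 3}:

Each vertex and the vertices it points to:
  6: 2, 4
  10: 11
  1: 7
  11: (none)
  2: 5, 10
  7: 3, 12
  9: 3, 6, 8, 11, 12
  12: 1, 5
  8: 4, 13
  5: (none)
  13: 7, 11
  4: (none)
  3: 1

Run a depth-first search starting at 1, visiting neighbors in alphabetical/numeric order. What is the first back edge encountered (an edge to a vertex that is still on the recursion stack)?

DFS from 1 (visiting neighbors in alphabetical/numeric order); mark gray on enter, black on exit:
1 gray
  7 gray
    3 gray
      3→1: 1 is gray → back edge
First back edge: 3 → 1.

3->1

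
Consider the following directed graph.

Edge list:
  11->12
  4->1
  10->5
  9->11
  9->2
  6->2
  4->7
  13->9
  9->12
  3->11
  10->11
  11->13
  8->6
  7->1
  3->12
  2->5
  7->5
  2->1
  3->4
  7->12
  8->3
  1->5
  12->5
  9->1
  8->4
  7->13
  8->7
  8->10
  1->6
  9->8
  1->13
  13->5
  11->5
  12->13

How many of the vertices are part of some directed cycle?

12

A vertex is on a directed cycle iff it belongs to a strongly connected component of size ≥ 2 (or has a self-loop).
The vertices on cycles are {1, 2, 3, 4, 6, 7, 8, 9, 10, 11, 12, 13} — 12 in total.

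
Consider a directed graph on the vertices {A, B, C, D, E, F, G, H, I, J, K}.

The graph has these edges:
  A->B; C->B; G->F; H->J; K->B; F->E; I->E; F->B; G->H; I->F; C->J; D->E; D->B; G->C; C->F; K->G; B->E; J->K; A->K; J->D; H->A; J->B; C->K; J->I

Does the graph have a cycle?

Yes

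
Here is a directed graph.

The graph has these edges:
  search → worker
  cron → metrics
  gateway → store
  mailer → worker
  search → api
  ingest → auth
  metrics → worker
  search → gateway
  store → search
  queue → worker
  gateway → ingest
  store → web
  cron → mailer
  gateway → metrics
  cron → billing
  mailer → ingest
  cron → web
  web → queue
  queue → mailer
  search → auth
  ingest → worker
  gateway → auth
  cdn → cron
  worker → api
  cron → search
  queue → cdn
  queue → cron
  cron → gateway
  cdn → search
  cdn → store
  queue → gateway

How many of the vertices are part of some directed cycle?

7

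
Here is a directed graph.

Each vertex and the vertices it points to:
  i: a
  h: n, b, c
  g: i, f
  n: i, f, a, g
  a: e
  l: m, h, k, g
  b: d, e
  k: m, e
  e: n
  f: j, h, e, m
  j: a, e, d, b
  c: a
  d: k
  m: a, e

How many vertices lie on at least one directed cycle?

13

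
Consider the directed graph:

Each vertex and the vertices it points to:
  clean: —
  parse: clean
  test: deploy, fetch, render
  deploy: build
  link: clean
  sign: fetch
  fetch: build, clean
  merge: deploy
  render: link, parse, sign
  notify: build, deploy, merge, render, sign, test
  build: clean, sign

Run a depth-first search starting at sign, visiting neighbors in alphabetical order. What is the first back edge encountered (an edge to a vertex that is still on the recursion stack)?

build->sign

DFS from sign (visiting neighbors in alphabetical order); mark gray on enter, black on exit:
sign gray
  fetch gray
    build gray
      clean gray
      clean black
      build→sign: sign is gray → back edge
First back edge: build → sign.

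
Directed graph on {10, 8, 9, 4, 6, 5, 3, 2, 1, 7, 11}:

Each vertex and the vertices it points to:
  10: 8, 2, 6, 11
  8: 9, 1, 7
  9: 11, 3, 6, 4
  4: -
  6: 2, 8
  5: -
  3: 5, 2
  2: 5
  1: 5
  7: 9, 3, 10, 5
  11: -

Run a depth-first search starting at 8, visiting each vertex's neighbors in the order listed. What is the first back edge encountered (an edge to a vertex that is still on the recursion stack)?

6→8

DFS from 8 (visiting each vertex's neighbors in the order listed); mark gray on enter, black on exit:
8 gray
  9 gray
    11 gray
    11 black
    3 gray
      5 gray
      5 black
      2 gray
        2→5: 5 black — skip
      2 black
    3 black
    6 gray
      6→2: 2 black — skip
      6→8: 8 is gray → back edge
First back edge: 6 → 8.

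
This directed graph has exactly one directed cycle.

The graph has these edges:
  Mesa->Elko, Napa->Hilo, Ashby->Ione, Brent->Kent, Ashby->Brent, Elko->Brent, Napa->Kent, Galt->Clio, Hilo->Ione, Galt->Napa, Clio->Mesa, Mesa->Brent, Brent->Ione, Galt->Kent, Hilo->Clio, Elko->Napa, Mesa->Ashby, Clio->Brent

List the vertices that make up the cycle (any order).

DFS with gray/black marking from Clio:
Clio gray
  Brent gray
    Ione gray
    Ione black
    Kent gray
    Kent black
  Brent black
  Mesa gray
    Mesa→Brent: Brent black — skip
    Elko gray
      Elko→Brent: Brent black — skip
      Napa gray
        Napa→Kent: Kent black — skip
        Hilo gray
          Hilo→Ione: Ione black — skip
          Hilo→Clio: Clio is gray → back edge
Back edge closes the cycle Clio → Mesa → Elko → Napa → Hilo → Clio; its vertices are {Clio, Elko, Hilo, Mesa, Napa}.

Clio, Elko, Hilo, Mesa, Napa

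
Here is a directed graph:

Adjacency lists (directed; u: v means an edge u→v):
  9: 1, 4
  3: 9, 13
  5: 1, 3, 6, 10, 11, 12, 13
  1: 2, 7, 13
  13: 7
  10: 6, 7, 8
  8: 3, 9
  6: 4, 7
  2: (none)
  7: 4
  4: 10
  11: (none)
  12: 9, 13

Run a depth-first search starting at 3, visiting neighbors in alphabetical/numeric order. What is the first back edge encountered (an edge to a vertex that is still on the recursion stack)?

6->4

DFS from 3 (visiting neighbors in alphabetical/numeric order); mark gray on enter, black on exit:
3 gray
  9 gray
    1 gray
      2 gray
      2 black
      7 gray
        4 gray
          10 gray
            6 gray
              6→4: 4 is gray → back edge
First back edge: 6 → 4.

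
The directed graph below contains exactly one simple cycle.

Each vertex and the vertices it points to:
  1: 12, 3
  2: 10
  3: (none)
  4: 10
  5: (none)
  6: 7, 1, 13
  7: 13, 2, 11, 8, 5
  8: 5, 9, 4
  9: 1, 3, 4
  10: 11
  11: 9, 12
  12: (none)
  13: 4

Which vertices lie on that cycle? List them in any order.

4, 9, 10, 11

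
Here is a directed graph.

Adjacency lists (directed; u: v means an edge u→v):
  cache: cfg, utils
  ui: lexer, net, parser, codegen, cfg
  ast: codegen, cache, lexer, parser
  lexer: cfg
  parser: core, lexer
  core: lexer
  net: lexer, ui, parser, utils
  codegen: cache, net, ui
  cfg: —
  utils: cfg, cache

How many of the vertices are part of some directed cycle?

A vertex is on a directed cycle iff it belongs to a strongly connected component of size ≥ 2 (or has a self-loop).
The vertices on cycles are {ui, net, cache, utils, codegen} — 5 in total.

5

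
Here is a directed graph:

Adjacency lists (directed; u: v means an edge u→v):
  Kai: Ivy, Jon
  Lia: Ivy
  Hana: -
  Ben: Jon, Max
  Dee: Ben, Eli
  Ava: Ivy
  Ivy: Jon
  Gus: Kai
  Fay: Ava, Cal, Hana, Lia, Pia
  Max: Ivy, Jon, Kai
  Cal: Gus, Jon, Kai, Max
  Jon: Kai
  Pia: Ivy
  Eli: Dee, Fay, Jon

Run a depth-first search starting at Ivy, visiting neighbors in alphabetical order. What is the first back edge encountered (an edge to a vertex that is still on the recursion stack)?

Kai->Ivy

DFS from Ivy (visiting neighbors in alphabetical order); mark gray on enter, black on exit:
Ivy gray
  Jon gray
    Kai gray
      Kai→Ivy: Ivy is gray → back edge
First back edge: Kai → Ivy.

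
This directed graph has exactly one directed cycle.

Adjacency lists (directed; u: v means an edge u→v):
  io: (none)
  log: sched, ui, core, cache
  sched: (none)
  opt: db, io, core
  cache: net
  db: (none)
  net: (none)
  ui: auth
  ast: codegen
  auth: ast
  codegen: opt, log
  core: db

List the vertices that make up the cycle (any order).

ui, ast, log, auth, codegen

DFS with gray/black marking from ast:
ast gray
  codegen gray
    opt gray
      db gray
      db black
      io gray
      io black
      core gray
        core→db: db black — skip
      core black
    opt black
    log gray
      sched gray
      sched black
      ui gray
        auth gray
          auth→ast: ast is gray → back edge
Back edge closes the cycle ast → codegen → log → ui → auth → ast; its vertices are {ui, ast, log, auth, codegen}.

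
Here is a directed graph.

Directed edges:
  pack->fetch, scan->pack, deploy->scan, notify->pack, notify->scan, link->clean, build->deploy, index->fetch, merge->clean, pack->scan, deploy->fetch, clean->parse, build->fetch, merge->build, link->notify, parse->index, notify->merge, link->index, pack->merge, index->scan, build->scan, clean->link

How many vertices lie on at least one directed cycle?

10

A vertex is on a directed cycle iff it belongs to a strongly connected component of size ≥ 2 (or has a self-loop).
The vertices on cycles are {link, pack, scan, build, clean, index, merge, parse, deploy, notify} — 10 in total.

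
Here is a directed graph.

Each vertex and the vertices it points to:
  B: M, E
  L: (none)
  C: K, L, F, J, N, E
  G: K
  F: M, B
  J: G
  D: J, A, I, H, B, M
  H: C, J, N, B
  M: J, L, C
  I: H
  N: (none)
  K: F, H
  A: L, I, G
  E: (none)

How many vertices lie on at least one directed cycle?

8

A vertex is on a directed cycle iff it belongs to a strongly connected component of size ≥ 2 (or has a self-loop).
The vertices on cycles are {B, C, F, G, H, J, K, M} — 8 in total.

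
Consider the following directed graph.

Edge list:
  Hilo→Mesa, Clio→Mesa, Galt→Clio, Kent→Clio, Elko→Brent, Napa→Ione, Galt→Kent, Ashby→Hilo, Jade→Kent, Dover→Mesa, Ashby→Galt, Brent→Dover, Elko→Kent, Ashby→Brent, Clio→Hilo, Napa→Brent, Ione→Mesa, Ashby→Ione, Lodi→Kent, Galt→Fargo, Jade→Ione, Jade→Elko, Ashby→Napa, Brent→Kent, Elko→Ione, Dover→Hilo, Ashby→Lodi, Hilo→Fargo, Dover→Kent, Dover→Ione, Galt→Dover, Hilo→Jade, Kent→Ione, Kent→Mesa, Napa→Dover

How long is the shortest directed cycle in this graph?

For each vertex v, BFS finds the shortest path from v back to v.
The shortest such closed walk is Hilo → Jade → Kent → Clio → Hilo, length 4.

4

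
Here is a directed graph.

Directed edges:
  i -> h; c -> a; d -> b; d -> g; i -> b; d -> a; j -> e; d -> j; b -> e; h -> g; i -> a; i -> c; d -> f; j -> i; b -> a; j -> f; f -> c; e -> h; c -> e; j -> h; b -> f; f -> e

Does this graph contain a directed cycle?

No

DFS with white/gray/black marking, starting from b:
b gray
  a gray
  a black
  e gray
    h gray
      g gray
      g black
    h black
  e black
  f gray
    f→e: e black — skip
    c gray
      c→e: e black — skip
      c→a: a black — skip
    c black
  f black
b black
d gray
  d→g: g black — skip
  d→f: f black — skip
  d→a: a black — skip
  d→b: b black — skip
  j gray
    j→h: h black — skip
    i gray
      i→b: b black — skip
      i→h: h black — skip
      i→a: a black — skip
      i→c: c black — skip
    i black
    j→e: e black — skip
    j→f: f black — skip
  j black
d black
Every edge goes to a white or black vertex — no back edge, so the graph is acyclic.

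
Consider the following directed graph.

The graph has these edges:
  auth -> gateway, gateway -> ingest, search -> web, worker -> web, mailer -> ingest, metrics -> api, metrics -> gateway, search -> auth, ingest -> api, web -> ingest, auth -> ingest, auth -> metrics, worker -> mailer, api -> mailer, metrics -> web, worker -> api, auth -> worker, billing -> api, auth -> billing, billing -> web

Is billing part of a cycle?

billing lies on a cycle iff there is a path from billing back to itself.
Exploring from billing, it never reaches itself; equivalently, its strongly connected component is a singleton.

No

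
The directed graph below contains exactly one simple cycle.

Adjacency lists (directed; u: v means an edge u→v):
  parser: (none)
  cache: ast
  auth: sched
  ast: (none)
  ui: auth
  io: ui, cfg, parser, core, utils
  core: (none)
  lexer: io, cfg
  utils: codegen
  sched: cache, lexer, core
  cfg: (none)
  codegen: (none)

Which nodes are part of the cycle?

io, ui, auth, lexer, sched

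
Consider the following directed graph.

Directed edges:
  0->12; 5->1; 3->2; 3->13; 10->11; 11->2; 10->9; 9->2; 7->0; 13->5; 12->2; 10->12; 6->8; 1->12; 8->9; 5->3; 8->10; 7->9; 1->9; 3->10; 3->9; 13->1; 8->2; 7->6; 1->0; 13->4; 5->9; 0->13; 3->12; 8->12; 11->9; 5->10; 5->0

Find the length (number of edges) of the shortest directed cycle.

For each vertex v, BFS finds the shortest path from v back to v.
The shortest such closed walk is 0 → 13 → 5 → 0, length 3.

3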